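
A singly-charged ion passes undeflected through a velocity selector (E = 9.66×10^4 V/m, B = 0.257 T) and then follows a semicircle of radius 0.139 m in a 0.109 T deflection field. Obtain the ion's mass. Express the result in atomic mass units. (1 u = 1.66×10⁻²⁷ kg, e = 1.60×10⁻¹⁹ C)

m ≈ 3.89 u

v = E/B₁ = 3.76×10^5 m/s.
From r = mv/(qB₂), m = qB₂r/v = (1×1.60×10^-19)(0.109)(0.139) / (3.76×10^5) = 6.45×10^-27 kg.
In atomic mass units: m = 6.45×10^-27 / 1.66×10^-27 = 3.89 u.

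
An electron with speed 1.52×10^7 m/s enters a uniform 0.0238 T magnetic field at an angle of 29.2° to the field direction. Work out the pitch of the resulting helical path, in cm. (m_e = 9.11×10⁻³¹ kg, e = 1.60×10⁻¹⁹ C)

pitch ≈ 1.99 cm

The velocity component along B is v∥ = v cos29.2° = 1.33×10^7 m/s.
The cyclotron period T = 2πm/(qB) = 1.50×10^-9 s is set by m, q, B alone.
Pitch = v∥·T = (1.33×10^7)(1.50×10^-9) = 0.0199 m.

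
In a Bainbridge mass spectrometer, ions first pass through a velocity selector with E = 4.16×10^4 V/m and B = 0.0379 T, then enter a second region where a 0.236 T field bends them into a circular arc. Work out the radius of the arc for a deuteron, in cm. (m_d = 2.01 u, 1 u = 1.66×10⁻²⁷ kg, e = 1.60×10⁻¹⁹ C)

r ≈ 9.70 cm

The selector passes v = E/B = 4.16×10^4/0.0379 = 1.10×10^6 m/s.
In the deflection region, r = mv/(qB₂) = (3.34×10^-27)(1.10×10^6) / [(1×1.60×10^-19)(0.236)] = 0.0970 m.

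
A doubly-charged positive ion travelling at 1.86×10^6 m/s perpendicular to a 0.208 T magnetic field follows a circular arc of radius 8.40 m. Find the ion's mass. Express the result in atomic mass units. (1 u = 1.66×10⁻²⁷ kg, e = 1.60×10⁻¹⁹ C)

m ≈ 181 u

qvB = mv²/r ⇒ m = qBr/v.
m = (2×1.60×10^-19)(0.208)(8.40) / (1.86×10^6) = 3.01×10^-25 kg = 181 u.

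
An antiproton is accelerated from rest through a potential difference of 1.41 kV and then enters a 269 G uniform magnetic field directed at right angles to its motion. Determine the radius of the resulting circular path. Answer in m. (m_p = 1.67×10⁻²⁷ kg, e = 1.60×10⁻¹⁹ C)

The kinetic energy gained is K = qV = (1×1.60×10^-19)(1410) = 2.26×10^-16 J.
v = √(2K/m) = 5.20×10^5 m/s.
r = mv/(qB) = (1.67×10^-27)(5.20×10^5) / [(1×1.60×10^-19)(0.0269)] = 0.202 m.

r ≈ 0.202 m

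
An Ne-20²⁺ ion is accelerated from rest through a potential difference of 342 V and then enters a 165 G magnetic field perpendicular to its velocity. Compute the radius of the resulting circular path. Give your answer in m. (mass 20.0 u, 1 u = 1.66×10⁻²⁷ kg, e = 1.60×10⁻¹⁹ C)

The kinetic energy gained is K = qV = (2×1.60×10^-19)(342) = 1.09×10^-16 J.
v = √(2K/m) = 8.12×10^4 m/s.
r = mv/(qB) = (3.32×10^-26)(8.12×10^4) / [(2×1.60×10^-19)(0.0165)] = 0.511 m.

r ≈ 0.511 m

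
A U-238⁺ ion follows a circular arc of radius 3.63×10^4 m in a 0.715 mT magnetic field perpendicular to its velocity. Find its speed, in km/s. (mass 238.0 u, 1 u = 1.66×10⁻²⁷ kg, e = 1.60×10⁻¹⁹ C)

v ≈ 10500 km/s

From qvB = mv²/r, v = qBr/m.
v = (1×1.60×10^-19)(7.15×10^-4)(3.63×10^4) / (3.95×10^-25) = 1.05×10^7 m/s.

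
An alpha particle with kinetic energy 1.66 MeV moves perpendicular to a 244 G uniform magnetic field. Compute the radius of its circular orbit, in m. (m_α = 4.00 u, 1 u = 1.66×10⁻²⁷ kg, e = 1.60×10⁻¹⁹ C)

r ≈ 7.61 m

Convert the energy: K = 1.66 MeV = 2.66×10^-13 J.
v = √(2K/m) = √(2·2.66×10^-13/6.64×10^-27) = 8.94×10^6 m/s.
r = mv/(qB) = (6.64×10^-27)(8.94×10^6) / [(2×1.60×10^-19)(0.0244)] = 7.61 m.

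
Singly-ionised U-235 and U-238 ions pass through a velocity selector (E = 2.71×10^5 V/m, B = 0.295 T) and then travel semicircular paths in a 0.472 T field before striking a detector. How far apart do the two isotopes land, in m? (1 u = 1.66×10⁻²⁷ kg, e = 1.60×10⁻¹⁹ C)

Δd ≈ 0.121 m

Both emerge at v = E/B₁ = 9.19×10^5 m/s.
r = mv/(qB₂), so r₁ = 4.7453 m and r₂ = 4.8059 m, giving Δr = 0.0606 m.
After a semicircle each ion lands a diameter 2r from the entry slit, so the separation is 2Δr = 0.121 m.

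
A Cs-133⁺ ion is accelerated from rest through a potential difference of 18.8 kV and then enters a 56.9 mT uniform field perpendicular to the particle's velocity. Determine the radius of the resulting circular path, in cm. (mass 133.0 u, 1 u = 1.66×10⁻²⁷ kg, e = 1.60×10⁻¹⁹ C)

The kinetic energy gained is K = qV = (1×1.60×10^-19)(1.88×10^4) = 3.01×10^-15 J.
v = √(2K/m) = 1.65×10^5 m/s.
r = mv/(qB) = (2.21×10^-25)(1.65×10^5) / [(1×1.60×10^-19)(0.0569)] = 4.00 m.

r ≈ 400 cm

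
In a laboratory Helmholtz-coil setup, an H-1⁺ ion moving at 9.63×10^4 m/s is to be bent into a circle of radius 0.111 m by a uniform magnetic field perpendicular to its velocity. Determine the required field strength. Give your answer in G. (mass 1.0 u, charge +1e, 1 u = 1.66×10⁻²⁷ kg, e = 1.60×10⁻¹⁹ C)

qvB = mv²/r gives B = mv/(qr).
B = (1.66×10^-27)(9.63×10^4) / [(1×1.60×10^-19)(0.111)] = 9.00×10^-3 T.

B ≈ 90.0 G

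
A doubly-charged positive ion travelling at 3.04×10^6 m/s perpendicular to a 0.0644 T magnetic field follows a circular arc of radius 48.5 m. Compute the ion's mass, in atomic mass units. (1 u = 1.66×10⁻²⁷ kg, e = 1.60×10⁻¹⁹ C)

m ≈ 198 u

qvB = mv²/r ⇒ m = qBr/v.
m = (2×1.60×10^-19)(0.0644)(48.5) / (3.04×10^6) = 3.29×10^-25 kg = 198 u.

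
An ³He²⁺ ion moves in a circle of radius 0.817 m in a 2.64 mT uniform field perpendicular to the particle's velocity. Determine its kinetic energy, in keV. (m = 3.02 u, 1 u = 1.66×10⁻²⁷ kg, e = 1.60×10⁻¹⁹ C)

v = qBr/m = (2×1.60×10^-19)(2.64×10^-3)(0.817) / (5.01×10^-27) = 1.38×10^5 m/s.
K = ½mv² = 0.5·(5.01×10^-27)·(1.38×10^5)² = 4.75×10^-17 J = 0.297 keV.

K ≈ 0.297 keV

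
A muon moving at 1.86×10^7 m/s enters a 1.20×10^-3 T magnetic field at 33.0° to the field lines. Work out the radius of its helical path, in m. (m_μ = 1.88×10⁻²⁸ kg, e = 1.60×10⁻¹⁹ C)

Only the perpendicular component v⊥ = v sin33.0° = 1.01×10^7 m/s is bent by the field.
r = m v⊥ /(qB) = (1.88×10^-28)(1.01×10^7) / [(1×1.60×10^-19)(1.20×10^-3)] = 9.92 m.

r ≈ 9.92 m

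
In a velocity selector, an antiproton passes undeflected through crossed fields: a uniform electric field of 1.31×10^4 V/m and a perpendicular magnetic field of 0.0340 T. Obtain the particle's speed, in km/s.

For zero net force, qE = qvB, so v = E/B.
v = (1.31×10^4) / (0.0340) = 3.85×10^5 m/s.

v ≈ 385 km/s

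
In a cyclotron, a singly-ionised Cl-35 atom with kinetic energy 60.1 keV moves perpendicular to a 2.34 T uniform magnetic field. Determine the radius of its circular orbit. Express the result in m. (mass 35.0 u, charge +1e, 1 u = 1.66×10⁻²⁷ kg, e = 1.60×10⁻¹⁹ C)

Convert the energy: K = 60.1 keV = 9.62×10^-15 J.
v = √(2K/m) = √(2·9.62×10^-15/5.81×10^-26) = 5.75×10^5 m/s.
r = mv/(qB) = (5.81×10^-26)(5.75×10^5) / [(1×1.60×10^-19)(2.34)] = 0.0893 m.

r ≈ 0.0893 m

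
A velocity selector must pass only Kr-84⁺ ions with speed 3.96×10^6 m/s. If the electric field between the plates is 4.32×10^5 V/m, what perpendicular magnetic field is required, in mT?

B ≈ 109 mT

qE = qvB ⇒ B = E/v = (4.32×10^5) / (3.96×10^6) = 0.109 T.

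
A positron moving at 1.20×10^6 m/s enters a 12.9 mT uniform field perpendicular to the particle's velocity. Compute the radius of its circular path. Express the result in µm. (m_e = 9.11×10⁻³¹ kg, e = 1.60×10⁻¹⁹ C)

The magnetic force provides the centripetal force: qvB = mv²/r, so r = mv/(qB).
r = (9.11×10^-31 kg)(1.20×10^6 m/s) / [(1×1.60×10^-19 C)(0.0129 T)] = 5.30×10^-4 m.

r ≈ 530 µm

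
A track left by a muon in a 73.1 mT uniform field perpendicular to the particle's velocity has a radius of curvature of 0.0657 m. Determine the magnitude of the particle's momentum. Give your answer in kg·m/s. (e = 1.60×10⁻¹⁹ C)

p ≈ 7.68×10^-22 kg·m/s

Since qvB = mv²/r, the momentum p = mv = qBr.
p = (1×1.60×10^-19)(0.0731)(0.0657) = 7.68×10^-22 kg·m/s.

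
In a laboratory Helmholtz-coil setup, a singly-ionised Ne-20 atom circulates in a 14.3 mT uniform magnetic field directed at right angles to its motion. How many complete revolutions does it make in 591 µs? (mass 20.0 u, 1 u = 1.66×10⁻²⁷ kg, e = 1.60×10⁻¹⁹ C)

N = 6

T = 2πm/(qB) = 2π(3.32×10^-26) / [(1×1.60×10^-19)(0.0143)] = 9.1172×10^-5 s.
N = t/T = 5.91×10^-4 / 9.1172×10^-5 ≈ 6.48, so 6 complete revolutions.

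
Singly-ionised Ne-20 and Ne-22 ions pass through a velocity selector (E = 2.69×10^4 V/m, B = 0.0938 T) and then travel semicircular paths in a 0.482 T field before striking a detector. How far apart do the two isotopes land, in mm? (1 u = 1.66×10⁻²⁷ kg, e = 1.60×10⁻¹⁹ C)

Δd ≈ 24.7 mm

Both emerge at v = E/B₁ = 2.87×10^5 m/s.
r = mv/(qB₂), so r₁ = 0.1235 m and r₂ = 0.1358 m, giving Δr = 0.0123 m.
After a semicircle each ion lands a diameter 2r from the entry slit, so the separation is 2Δr = 0.0247 m.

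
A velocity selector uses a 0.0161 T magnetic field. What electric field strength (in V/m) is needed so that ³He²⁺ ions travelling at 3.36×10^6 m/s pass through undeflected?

E ≈ 5.41×10^4 V/m

qE = qvB ⇒ E = vB = (3.36×10^6)(0.0161) = 5.41×10^4 V/m.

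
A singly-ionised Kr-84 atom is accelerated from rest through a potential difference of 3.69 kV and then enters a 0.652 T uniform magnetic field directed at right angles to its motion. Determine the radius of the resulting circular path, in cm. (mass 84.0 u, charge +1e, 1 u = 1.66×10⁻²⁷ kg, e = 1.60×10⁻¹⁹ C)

The kinetic energy gained is K = qV = (1×1.60×10^-19)(3690) = 5.90×10^-16 J.
v = √(2K/m) = 9.20×10^4 m/s.
r = mv/(qB) = (1.39×10^-25)(9.20×10^4) / [(1×1.60×10^-19)(0.652)] = 0.123 m.

r ≈ 12.3 cm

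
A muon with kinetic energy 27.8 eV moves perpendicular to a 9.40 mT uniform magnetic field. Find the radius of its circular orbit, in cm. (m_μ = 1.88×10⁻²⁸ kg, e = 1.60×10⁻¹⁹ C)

r ≈ 2.72 cm

Convert the energy: K = 27.8 eV = 4.45×10^-18 J.
v = √(2K/m) = √(2·4.45×10^-18/1.88×10^-28) = 2.18×10^5 m/s.
r = mv/(qB) = (1.88×10^-28)(2.18×10^5) / [(1×1.60×10^-19)(9.40×10^-3)] = 0.0272 m.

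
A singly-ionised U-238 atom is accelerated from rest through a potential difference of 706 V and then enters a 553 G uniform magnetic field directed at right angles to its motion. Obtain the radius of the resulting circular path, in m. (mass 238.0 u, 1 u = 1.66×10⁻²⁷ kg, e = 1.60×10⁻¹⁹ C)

The kinetic energy gained is K = qV = (1×1.60×10^-19)(706) = 1.13×10^-16 J.
v = √(2K/m) = 2.39×10^4 m/s.
r = mv/(qB) = (3.95×10^-25)(2.39×10^4) / [(1×1.60×10^-19)(0.0553)] = 1.07 m.

r ≈ 1.07 m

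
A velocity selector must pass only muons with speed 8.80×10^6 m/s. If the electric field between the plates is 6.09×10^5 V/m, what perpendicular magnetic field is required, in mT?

B ≈ 69.2 mT

qE = qvB ⇒ B = E/v = (6.09×10^5) / (8.80×10^6) = 0.0692 T.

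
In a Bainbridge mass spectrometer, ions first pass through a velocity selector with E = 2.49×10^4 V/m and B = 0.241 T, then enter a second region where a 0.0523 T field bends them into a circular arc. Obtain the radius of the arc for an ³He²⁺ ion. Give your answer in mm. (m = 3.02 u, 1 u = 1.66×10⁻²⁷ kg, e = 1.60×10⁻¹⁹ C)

r ≈ 30.9 mm

The selector passes v = E/B = 2.49×10^4/0.241 = 1.03×10^5 m/s.
In the deflection region, r = mv/(qB₂) = (5.01×10^-27)(1.03×10^5) / [(2×1.60×10^-19)(0.0523)] = 0.0309 m.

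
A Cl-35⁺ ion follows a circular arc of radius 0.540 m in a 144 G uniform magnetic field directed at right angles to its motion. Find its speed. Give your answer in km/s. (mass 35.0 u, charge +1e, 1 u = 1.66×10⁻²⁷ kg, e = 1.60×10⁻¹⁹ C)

v ≈ 21.4 km/s

From qvB = mv²/r, v = qBr/m.
v = (1×1.60×10^-19)(0.0144)(0.540) / (5.81×10^-26) = 2.14×10^4 m/s.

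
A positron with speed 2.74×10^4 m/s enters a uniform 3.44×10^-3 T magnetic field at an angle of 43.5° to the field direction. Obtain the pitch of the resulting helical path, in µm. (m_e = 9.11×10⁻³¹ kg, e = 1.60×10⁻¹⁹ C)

The velocity component along B is v∥ = v cos43.5° = 1.99×10^4 m/s.
The cyclotron period T = 2πm/(qB) = 1.04×10^-8 s is set by m, q, B alone.
Pitch = v∥·T = (1.99×10^4)(1.04×10^-8) = 2.07×10^-4 m.

pitch ≈ 207 µm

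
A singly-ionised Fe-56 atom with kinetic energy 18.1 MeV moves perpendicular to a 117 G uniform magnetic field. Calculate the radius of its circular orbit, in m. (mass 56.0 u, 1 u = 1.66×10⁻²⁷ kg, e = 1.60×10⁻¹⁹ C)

Convert the energy: K = 18.1 MeV = 2.90×10^-12 J.
v = √(2K/m) = √(2·2.90×10^-12/9.30×10^-26) = 7.89×10^6 m/s.
r = mv/(qB) = (9.30×10^-26)(7.89×10^6) / [(1×1.60×10^-19)(0.0117)] = 392 m.

r ≈ 392 m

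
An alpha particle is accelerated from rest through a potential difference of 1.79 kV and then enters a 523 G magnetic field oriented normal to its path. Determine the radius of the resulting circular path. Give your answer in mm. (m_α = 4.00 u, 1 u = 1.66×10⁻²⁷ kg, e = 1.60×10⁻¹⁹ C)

The kinetic energy gained is K = qV = (2×1.60×10^-19)(1790) = 5.73×10^-16 J.
v = √(2K/m) = 4.15×10^5 m/s.
r = mv/(qB) = (6.64×10^-27)(4.15×10^5) / [(2×1.60×10^-19)(0.0523)] = 0.165 m.

r ≈ 165 mm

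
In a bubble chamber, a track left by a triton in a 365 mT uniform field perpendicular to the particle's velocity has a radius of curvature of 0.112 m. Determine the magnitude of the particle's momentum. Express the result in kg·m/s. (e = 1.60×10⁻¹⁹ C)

Since qvB = mv²/r, the momentum p = mv = qBr.
p = (1×1.60×10^-19)(0.365)(0.112) = 6.54×10^-21 kg·m/s.

p ≈ 6.54×10^-21 kg·m/s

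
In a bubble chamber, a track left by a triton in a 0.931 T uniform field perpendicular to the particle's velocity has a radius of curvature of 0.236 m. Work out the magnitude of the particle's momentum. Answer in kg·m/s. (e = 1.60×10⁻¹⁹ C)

Since qvB = mv²/r, the momentum p = mv = qBr.
p = (1×1.60×10^-19)(0.931)(0.236) = 3.52×10^-20 kg·m/s.

p ≈ 3.52×10^-20 kg·m/s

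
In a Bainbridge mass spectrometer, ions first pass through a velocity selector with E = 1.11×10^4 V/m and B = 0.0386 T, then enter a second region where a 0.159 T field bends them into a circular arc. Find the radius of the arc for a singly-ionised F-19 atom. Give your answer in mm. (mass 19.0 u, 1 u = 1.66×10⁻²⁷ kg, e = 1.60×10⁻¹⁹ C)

r ≈ 357 mm

The selector passes v = E/B = 1.11×10^4/0.0386 = 2.88×10^5 m/s.
In the deflection region, r = mv/(qB₂) = (3.15×10^-26)(2.88×10^5) / [(1×1.60×10^-19)(0.159)] = 0.357 m.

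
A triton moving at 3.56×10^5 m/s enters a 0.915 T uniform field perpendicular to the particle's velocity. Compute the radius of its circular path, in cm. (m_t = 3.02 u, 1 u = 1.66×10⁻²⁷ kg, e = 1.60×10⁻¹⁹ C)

The magnetic force provides the centripetal force: qvB = mv²/r, so r = mv/(qB).
r = (5.01×10^-27 kg)(3.56×10^5 m/s) / [(1×1.60×10^-19 C)(0.915 T)] = 0.0122 m.

r ≈ 1.22 cm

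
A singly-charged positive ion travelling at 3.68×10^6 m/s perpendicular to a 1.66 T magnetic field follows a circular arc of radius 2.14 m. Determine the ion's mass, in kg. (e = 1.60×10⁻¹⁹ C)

m ≈ 1.54×10^-25 kg

qvB = mv²/r ⇒ m = qBr/v.
m = (1×1.60×10^-19)(1.66)(2.14) / (3.68×10^6) = 1.54×10^-25 kg.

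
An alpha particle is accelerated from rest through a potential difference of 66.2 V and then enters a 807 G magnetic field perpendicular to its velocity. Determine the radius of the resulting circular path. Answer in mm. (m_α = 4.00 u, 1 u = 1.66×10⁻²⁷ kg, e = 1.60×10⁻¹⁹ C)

The kinetic energy gained is K = qV = (2×1.60×10^-19)(66.2) = 2.12×10^-17 J.
v = √(2K/m) = 7.99×10^4 m/s.
r = mv/(qB) = (6.64×10^-27)(7.99×10^4) / [(2×1.60×10^-19)(0.0807)] = 0.0205 m.

r ≈ 20.5 mm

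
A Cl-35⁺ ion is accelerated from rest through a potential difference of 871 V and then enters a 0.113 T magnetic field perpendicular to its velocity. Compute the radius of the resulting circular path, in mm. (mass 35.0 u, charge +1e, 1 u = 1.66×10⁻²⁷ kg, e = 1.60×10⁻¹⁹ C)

The kinetic energy gained is K = qV = (1×1.60×10^-19)(871) = 1.39×10^-16 J.
v = √(2K/m) = 6.93×10^4 m/s.
r = mv/(qB) = (5.81×10^-26)(6.93×10^4) / [(1×1.60×10^-19)(0.113)] = 0.223 m.

r ≈ 223 mm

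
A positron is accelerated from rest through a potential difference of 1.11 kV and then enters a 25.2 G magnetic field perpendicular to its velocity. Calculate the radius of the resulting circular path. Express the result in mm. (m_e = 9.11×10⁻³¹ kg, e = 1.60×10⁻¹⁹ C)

The kinetic energy gained is K = qV = (1×1.60×10^-19)(1110) = 1.78×10^-16 J.
v = √(2K/m) = 1.97×10^7 m/s.
r = mv/(qB) = (9.11×10^-31)(1.97×10^7) / [(1×1.60×10^-19)(2.52×10^-3)] = 0.0446 m.

r ≈ 44.6 mm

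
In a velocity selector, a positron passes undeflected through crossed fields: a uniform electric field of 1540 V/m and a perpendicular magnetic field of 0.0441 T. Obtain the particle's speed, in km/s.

For zero net force, qE = qvB, so v = E/B.
v = (1540) / (0.0441) = 3.49×10^4 m/s.

v ≈ 34.9 km/s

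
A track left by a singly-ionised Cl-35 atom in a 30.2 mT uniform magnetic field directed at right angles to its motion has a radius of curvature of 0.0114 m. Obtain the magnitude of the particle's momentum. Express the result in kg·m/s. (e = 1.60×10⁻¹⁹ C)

Since qvB = mv²/r, the momentum p = mv = qBr.
p = (1×1.60×10^-19)(0.0302)(0.0114) = 5.51×10^-23 kg·m/s.

p ≈ 5.51×10^-23 kg·m/s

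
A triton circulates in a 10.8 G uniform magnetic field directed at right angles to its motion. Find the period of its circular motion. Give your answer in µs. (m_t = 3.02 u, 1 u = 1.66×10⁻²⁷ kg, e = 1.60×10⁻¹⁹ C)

The cyclotron period is independent of speed: T = 2πm/(qB).
T = 2π(5.01×10^-27) / [(1×1.60×10^-19)(1.08×10^-3)] = 1.82×10^-4 s.

T ≈ 182 µs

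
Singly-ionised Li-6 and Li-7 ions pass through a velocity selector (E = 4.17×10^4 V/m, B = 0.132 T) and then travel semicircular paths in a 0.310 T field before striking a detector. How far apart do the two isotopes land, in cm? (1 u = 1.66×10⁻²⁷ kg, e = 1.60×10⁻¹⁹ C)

Both emerge at v = E/B₁ = 3.16×10^5 m/s.
r = mv/(qB₂), so r₁ = 0.0634 m and r₂ = 0.0740 m, giving Δr = 0.0106 m.
After a semicircle each ion lands a diameter 2r from the entry slit, so the separation is 2Δr = 0.0211 m.

Δd ≈ 2.11 cm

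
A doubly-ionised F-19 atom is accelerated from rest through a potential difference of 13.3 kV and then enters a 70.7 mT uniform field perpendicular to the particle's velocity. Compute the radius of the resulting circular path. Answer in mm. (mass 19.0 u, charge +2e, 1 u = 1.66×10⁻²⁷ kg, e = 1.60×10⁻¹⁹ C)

r ≈ 724 mm

The kinetic energy gained is K = qV = (2×1.60×10^-19)(1.33×10^4) = 4.26×10^-15 J.
v = √(2K/m) = 5.19×10^5 m/s.
r = mv/(qB) = (3.15×10^-26)(5.19×10^5) / [(2×1.60×10^-19)(0.0707)] = 0.724 m.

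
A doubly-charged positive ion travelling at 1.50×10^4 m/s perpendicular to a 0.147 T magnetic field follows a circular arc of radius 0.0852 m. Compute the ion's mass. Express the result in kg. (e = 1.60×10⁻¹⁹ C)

m ≈ 2.67×10^-25 kg

qvB = mv²/r ⇒ m = qBr/v.
m = (2×1.60×10^-19)(0.147)(0.0852) / (1.50×10^4) = 2.67×10^-25 kg.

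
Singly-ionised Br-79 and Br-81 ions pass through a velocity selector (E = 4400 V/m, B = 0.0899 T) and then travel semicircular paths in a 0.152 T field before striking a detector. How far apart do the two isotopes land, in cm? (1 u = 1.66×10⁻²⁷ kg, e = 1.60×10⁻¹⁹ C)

Both emerge at v = E/B₁ = 4.89×10^4 m/s.
r = mv/(qB₂), so r₁ = 0.26392 m and r₂ = 0.27060 m, giving Δr = 6.68×10^-3 m.
After a semicircle each ion lands a diameter 2r from the entry slit, so the separation is 2Δr = 0.0134 m.

Δd ≈ 1.34 cm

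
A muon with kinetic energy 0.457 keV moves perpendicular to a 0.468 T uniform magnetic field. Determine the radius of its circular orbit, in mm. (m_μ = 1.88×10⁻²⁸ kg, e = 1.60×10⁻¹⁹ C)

r ≈ 2.21 mm

Convert the energy: K = 0.457 keV = 7.31×10^-17 J.
v = √(2K/m) = √(2·7.31×10^-17/1.88×10^-28) = 8.82×10^5 m/s.
r = mv/(qB) = (1.88×10^-28)(8.82×10^5) / [(1×1.60×10^-19)(0.468)] = 2.21×10^-3 m.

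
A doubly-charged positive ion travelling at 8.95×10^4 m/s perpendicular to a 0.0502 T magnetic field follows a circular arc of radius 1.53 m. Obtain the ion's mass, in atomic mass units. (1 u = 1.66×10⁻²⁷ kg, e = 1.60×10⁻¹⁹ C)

m ≈ 165 u

qvB = mv²/r ⇒ m = qBr/v.
m = (2×1.60×10^-19)(0.0502)(1.53) / (8.95×10^4) = 2.75×10^-25 kg = 165 u.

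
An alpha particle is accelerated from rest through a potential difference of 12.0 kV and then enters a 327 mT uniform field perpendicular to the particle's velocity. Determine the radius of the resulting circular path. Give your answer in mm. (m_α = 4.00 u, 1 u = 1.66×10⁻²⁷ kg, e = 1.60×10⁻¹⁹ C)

The kinetic energy gained is K = qV = (2×1.60×10^-19)(1.20×10^4) = 3.84×10^-15 J.
v = √(2K/m) = 1.08×10^6 m/s.
r = mv/(qB) = (6.64×10^-27)(1.08×10^6) / [(2×1.60×10^-19)(0.327)] = 0.0682 m.

r ≈ 68.2 mm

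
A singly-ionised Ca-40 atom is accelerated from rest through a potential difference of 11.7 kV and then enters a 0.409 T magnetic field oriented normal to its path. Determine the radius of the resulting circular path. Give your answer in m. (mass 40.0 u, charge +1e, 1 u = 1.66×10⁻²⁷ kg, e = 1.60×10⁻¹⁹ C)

r ≈ 0.241 m

The kinetic energy gained is K = qV = (1×1.60×10^-19)(1.17×10^4) = 1.87×10^-15 J.
v = √(2K/m) = 2.37×10^5 m/s.
r = mv/(qB) = (6.64×10^-26)(2.37×10^5) / [(1×1.60×10^-19)(0.409)] = 0.241 m.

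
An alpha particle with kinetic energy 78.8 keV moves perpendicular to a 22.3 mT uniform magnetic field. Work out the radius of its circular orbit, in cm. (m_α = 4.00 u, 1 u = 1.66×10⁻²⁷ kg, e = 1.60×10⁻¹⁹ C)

Convert the energy: K = 78.8 keV = 1.26×10^-14 J.
v = √(2K/m) = √(2·1.26×10^-14/6.64×10^-27) = 1.95×10^6 m/s.
r = mv/(qB) = (6.64×10^-27)(1.95×10^6) / [(2×1.60×10^-19)(0.0223)] = 1.81 m.

r ≈ 181 cm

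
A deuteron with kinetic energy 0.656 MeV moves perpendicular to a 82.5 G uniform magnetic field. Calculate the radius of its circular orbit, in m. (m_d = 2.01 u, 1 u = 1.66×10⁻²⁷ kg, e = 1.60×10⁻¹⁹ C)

Convert the energy: K = 0.656 MeV = 1.05×10^-13 J.
v = √(2K/m) = √(2·1.05×10^-13/3.34×10^-27) = 7.93×10^6 m/s.
r = mv/(qB) = (3.34×10^-27)(7.93×10^6) / [(1×1.60×10^-19)(8.25×10^-3)] = 20.0 m.

r ≈ 20.0 m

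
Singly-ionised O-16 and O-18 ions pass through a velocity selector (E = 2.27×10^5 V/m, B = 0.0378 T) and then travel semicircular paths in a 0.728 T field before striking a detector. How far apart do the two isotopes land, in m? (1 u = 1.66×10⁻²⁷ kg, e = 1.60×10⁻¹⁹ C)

Δd ≈ 0.342 m

Both emerge at v = E/B₁ = 6.01×10^6 m/s.
r = mv/(qB₂), so r₁ = 1.369 m and r₂ = 1.541 m, giving Δr = 0.171 m.
After a semicircle each ion lands a diameter 2r from the entry slit, so the separation is 2Δr = 0.342 m.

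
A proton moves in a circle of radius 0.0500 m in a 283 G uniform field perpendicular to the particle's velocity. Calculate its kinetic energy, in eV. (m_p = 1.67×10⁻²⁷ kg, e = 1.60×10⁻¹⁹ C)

v = qBr/m = (1×1.60×10^-19)(0.0283)(0.0500) / (1.67×10^-27) = 1.36×10^5 m/s.
K = ½mv² = 0.5·(1.67×10^-27)·(1.36×10^5)² = 1.53×10^-17 J = 95.9 eV.

K ≈ 95.9 eV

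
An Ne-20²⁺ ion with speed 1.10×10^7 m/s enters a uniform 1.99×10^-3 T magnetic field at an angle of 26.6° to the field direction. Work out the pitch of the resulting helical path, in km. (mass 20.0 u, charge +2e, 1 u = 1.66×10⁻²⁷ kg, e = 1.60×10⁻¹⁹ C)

pitch ≈ 3.22 km

The velocity component along B is v∥ = v cos26.6° = 9.84×10^6 m/s.
The cyclotron period T = 2πm/(qB) = 3.28×10^-4 s is set by m, q, B alone.
Pitch = v∥·T = (9.84×10^6)(3.28×10^-4) = 3220 m.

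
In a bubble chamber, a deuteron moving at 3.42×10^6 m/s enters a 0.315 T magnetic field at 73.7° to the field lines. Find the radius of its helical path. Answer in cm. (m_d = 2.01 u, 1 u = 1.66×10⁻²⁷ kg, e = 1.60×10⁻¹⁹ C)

r ≈ 21.7 cm

Only the perpendicular component v⊥ = v sin73.7° = 3.28×10^6 m/s is bent by the field.
r = m v⊥ /(qB) = (3.34×10^-27)(3.28×10^6) / [(1×1.60×10^-19)(0.315)] = 0.217 m.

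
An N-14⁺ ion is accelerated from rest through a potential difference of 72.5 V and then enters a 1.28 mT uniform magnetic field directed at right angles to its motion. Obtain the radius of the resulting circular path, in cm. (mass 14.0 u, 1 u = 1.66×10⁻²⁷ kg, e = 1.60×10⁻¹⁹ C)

The kinetic energy gained is K = qV = (1×1.60×10^-19)(72.5) = 1.16×10^-17 J.
v = √(2K/m) = 3.16×10^4 m/s.
r = mv/(qB) = (2.32×10^-26)(3.16×10^4) / [(1×1.60×10^-19)(1.28×10^-3)] = 3.59 m.

r ≈ 359 cm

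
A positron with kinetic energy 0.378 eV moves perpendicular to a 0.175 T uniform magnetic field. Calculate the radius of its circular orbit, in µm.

r ≈ 11.9 µm

Convert the energy: K = 0.378 eV = 6.05×10^-20 J.
v = √(2K/m) = √(2·6.05×10^-20/9.11×10^-31) = 3.64×10^5 m/s.
r = mv/(qB) = (9.11×10^-31)(3.64×10^5) / [(1×1.60×10^-19)(0.175)] = 1.19×10^-5 m.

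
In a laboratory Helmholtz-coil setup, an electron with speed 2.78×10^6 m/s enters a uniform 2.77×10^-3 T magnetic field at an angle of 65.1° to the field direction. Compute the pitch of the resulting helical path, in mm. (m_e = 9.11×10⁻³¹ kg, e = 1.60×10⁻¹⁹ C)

The velocity component along B is v∥ = v cos65.1° = 1.17×10^6 m/s.
The cyclotron period T = 2πm/(qB) = 1.29×10^-8 s is set by m, q, B alone.
Pitch = v∥·T = (1.17×10^6)(1.29×10^-8) = 0.0151 m.

pitch ≈ 15.1 mm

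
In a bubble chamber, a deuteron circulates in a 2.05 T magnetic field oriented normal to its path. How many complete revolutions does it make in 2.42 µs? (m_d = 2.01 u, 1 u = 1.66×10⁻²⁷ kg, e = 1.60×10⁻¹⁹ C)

N = 37

T = 2πm/(qB) = 2π(3.3366×10^-27) / [(1×1.60×10^-19)(2.05)] = 6.3916×10^-8 s.
N = t/T = 2.42×10^-6 / 6.3916×10^-8 ≈ 37.86, so 37 complete revolutions.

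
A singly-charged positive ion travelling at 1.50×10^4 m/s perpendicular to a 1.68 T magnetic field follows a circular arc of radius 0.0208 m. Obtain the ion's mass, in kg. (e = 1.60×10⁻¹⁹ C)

m ≈ 3.73×10^-25 kg

qvB = mv²/r ⇒ m = qBr/v.
m = (1×1.60×10^-19)(1.68)(0.0208) / (1.50×10^4) = 3.73×10^-25 kg.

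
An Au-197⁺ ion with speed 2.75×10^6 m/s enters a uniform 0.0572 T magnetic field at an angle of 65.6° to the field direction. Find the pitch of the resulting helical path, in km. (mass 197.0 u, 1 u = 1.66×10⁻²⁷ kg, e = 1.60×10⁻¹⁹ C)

pitch ≈ 0.255 km

The velocity component along B is v∥ = v cos65.6° = 1.14×10^6 m/s.
The cyclotron period T = 2πm/(qB) = 2.25×10^-4 s is set by m, q, B alone.
Pitch = v∥·T = (1.14×10^6)(2.25×10^-4) = 255 m.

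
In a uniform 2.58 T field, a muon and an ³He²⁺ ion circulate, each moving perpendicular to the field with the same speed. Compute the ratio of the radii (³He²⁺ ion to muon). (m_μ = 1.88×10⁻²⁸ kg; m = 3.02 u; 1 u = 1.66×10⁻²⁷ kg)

ratio ≈ 13.3

r = mv/(qB) ⇒ at equal v, r ∝ m/q.
r_{³He²⁺ ion}/r_{muon} = 13.3.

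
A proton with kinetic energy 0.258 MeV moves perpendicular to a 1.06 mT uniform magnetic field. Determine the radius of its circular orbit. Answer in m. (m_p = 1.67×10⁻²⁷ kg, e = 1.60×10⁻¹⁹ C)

Convert the energy: K = 0.258 MeV = 4.13×10^-14 J.
v = √(2K/m) = √(2·4.13×10^-14/1.67×10^-27) = 7.03×10^6 m/s.
r = mv/(qB) = (1.67×10^-27)(7.03×10^6) / [(1×1.60×10^-19)(1.06×10^-3)] = 69.2 m.

r ≈ 69.2 m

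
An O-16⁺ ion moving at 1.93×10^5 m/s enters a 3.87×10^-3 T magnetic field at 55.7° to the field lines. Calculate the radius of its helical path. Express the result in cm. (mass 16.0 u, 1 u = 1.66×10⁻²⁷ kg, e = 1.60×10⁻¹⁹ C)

r ≈ 684 cm

Only the perpendicular component v⊥ = v sin55.7° = 1.59×10^5 m/s is bent by the field.
r = m v⊥ /(qB) = (2.66×10^-26)(1.59×10^5) / [(1×1.60×10^-19)(3.87×10^-3)] = 6.84 m.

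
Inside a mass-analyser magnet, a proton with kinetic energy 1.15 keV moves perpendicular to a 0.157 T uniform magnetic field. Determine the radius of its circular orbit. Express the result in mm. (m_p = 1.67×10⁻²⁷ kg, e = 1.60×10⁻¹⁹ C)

Convert the energy: K = 1.15 keV = 1.84×10^-16 J.
v = √(2K/m) = √(2·1.84×10^-16/1.67×10^-27) = 4.69×10^5 m/s.
r = mv/(qB) = (1.67×10^-27)(4.69×10^5) / [(1×1.60×10^-19)(0.157)] = 0.0312 m.

r ≈ 31.2 mm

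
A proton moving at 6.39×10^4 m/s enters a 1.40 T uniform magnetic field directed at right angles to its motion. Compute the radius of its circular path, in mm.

The magnetic force provides the centripetal force: qvB = mv²/r, so r = mv/(qB).
r = (1.67×10^-27 kg)(6.39×10^4 m/s) / [(1×1.60×10^-19 C)(1.40 T)] = 4.76×10^-4 m.

r ≈ 0.476 mm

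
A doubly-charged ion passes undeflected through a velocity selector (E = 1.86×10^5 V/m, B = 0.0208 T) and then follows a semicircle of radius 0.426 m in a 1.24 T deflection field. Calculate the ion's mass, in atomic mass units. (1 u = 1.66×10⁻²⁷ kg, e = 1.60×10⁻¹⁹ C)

m ≈ 11.4 u

v = E/B₁ = 8.94×10^6 m/s.
From r = mv/(qB₂), m = qB₂r/v = (2×1.60×10^-19)(1.24)(0.426) / (8.94×10^6) = 1.89×10^-26 kg.
In atomic mass units: m = 1.89×10^-26 / 1.66×10^-27 = 11.4 u.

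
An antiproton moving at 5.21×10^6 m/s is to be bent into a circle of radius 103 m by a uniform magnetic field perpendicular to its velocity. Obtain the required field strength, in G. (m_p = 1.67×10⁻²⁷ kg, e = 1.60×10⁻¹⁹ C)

B ≈ 5.28 G

qvB = mv²/r gives B = mv/(qr).
B = (1.67×10^-27)(5.21×10^6) / [(1×1.60×10^-19)(103)] = 5.28×10^-4 T.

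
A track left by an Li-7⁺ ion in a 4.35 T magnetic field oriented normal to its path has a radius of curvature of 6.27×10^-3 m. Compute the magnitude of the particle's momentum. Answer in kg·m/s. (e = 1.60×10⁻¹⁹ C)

p ≈ 4.36×10^-21 kg·m/s

Since qvB = mv²/r, the momentum p = mv = qBr.
p = (1×1.60×10^-19)(4.35)(6.27×10^-3) = 4.36×10^-21 kg·m/s.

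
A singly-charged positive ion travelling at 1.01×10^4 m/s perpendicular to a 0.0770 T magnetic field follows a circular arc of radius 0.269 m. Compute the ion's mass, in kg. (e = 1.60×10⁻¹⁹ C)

m ≈ 3.28×10^-25 kg

qvB = mv²/r ⇒ m = qBr/v.
m = (1×1.60×10^-19)(0.0770)(0.269) / (1.01×10^4) = 3.28×10^-25 kg.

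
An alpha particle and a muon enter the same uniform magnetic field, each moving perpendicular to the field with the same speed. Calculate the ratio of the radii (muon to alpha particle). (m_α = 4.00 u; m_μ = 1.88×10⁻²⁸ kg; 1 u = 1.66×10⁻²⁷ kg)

r = mv/(qB) ⇒ at equal v, r ∝ m/q.
r_{muon}/r_{alpha particle} = 0.0566.

ratio ≈ 0.0566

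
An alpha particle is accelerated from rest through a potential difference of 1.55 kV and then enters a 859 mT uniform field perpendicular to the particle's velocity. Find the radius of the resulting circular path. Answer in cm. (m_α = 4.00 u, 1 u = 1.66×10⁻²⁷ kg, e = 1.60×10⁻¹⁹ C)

The kinetic energy gained is K = qV = (2×1.60×10^-19)(1550) = 4.96×10^-16 J.
v = √(2K/m) = 3.87×10^5 m/s.
r = mv/(qB) = (6.64×10^-27)(3.87×10^5) / [(2×1.60×10^-19)(0.859)] = 9.34×10^-3 m.

r ≈ 0.934 cm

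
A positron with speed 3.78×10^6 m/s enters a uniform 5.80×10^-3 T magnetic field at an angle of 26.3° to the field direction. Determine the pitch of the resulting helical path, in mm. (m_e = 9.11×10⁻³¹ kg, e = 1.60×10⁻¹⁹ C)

The velocity component along B is v∥ = v cos26.3° = 3.39×10^6 m/s.
The cyclotron period T = 2πm/(qB) = 6.17×10^-9 s is set by m, q, B alone.
Pitch = v∥·T = (3.39×10^6)(6.17×10^-9) = 0.0209 m.

pitch ≈ 20.9 mm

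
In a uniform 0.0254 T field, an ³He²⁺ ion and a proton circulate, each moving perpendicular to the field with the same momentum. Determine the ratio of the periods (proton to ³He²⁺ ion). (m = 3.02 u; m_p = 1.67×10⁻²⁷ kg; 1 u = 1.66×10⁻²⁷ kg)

ratio ≈ 0.666

T = 2πm/(qB) is independent of speed, so T₂/T₁ = (m₂/q₂)/(m₁/q₁).
T_{proton}/T_{³He²⁺ ion} = (1.67×10^-27/1e) / (5.01×10^-27/2e) = 0.666.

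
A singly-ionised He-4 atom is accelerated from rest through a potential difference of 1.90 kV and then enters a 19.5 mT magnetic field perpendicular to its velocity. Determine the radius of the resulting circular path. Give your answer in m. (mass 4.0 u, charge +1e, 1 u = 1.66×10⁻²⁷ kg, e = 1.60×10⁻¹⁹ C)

The kinetic energy gained is K = qV = (1×1.60×10^-19)(1900) = 3.04×10^-16 J.
v = √(2K/m) = 3.03×10^5 m/s.
r = mv/(qB) = (6.64×10^-27)(3.03×10^5) / [(1×1.60×10^-19)(0.0195)] = 0.644 m.

r ≈ 0.644 m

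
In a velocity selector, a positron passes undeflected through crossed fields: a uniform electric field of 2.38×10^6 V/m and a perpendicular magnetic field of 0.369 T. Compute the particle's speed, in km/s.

v ≈ 6450 km/s

For zero net force, qE = qvB, so v = E/B.
v = (2.38×10^6) / (0.369) = 6.45×10^6 m/s.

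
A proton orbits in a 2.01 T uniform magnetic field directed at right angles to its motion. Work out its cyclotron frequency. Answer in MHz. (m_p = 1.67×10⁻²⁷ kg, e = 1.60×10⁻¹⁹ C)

f = qB/(2πm) = (1×1.60×10^-19)(2.01) / [2π(1.67×10^-27)] = 3.06×10^7 Hz.

f ≈ 30.6 MHz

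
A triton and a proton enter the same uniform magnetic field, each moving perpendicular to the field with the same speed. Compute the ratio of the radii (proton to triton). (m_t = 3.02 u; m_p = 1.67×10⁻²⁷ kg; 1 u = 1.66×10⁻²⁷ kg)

ratio ≈ 0.333

r = mv/(qB) ⇒ at equal v, r ∝ m/q.
r_{proton}/r_{triton} = 0.333.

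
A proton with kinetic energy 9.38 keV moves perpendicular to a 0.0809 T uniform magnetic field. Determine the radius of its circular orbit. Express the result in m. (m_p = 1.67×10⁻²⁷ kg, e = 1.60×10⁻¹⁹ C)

Convert the energy: K = 9.38 keV = 1.50×10^-15 J.
v = √(2K/m) = √(2·1.50×10^-15/1.67×10^-27) = 1.34×10^6 m/s.
r = mv/(qB) = (1.67×10^-27)(1.34×10^6) / [(1×1.60×10^-19)(0.0809)] = 0.173 m.

r ≈ 0.173 m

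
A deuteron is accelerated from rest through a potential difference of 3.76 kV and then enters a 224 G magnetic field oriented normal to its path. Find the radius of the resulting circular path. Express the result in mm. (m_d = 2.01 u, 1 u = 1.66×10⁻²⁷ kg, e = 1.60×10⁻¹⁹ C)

r ≈ 559 mm

The kinetic energy gained is K = qV = (1×1.60×10^-19)(3760) = 6.02×10^-16 J.
v = √(2K/m) = 6.01×10^5 m/s.
r = mv/(qB) = (3.34×10^-27)(6.01×10^5) / [(1×1.60×10^-19)(0.0224)] = 0.559 m.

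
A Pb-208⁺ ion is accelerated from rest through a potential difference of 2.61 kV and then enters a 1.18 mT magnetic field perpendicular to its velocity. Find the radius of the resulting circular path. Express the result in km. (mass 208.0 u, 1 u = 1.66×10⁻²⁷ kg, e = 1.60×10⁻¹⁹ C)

r ≈ 0.0899 km

The kinetic energy gained is K = qV = (1×1.60×10^-19)(2610) = 4.18×10^-16 J.
v = √(2K/m) = 4.92×10^4 m/s.
r = mv/(qB) = (3.45×10^-25)(4.92×10^4) / [(1×1.60×10^-19)(1.18×10^-3)] = 89.9 m.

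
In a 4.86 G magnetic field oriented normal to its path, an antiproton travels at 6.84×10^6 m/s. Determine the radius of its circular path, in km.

The magnetic force provides the centripetal force: qvB = mv²/r, so r = mv/(qB).
r = (1.67×10^-27 kg)(6.84×10^6 m/s) / [(1×1.60×10^-19 C)(4.86×10^-4 T)] = 147 m.

r ≈ 0.147 km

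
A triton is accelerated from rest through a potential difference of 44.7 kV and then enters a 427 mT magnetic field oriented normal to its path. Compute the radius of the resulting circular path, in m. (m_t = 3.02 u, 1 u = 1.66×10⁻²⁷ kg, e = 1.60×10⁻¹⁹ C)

r ≈ 0.124 m

The kinetic energy gained is K = qV = (1×1.60×10^-19)(4.47×10^4) = 7.15×10^-15 J.
v = √(2K/m) = 1.69×10^6 m/s.
r = mv/(qB) = (5.01×10^-27)(1.69×10^6) / [(1×1.60×10^-19)(0.427)] = 0.124 m.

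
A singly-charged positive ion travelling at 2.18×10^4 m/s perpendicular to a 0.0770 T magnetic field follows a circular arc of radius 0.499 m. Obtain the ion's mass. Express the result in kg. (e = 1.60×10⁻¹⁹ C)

m ≈ 2.82×10^-25 kg

qvB = mv²/r ⇒ m = qBr/v.
m = (1×1.60×10^-19)(0.0770)(0.499) / (2.18×10^4) = 2.82×10^-25 kg.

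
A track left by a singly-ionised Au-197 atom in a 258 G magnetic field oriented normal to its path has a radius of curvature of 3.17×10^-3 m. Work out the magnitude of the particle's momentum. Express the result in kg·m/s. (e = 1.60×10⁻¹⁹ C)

p ≈ 1.31×10^-23 kg·m/s

Since qvB = mv²/r, the momentum p = mv = qBr.
p = (1×1.60×10^-19)(0.0258)(3.17×10^-3) = 1.31×10^-23 kg·m/s.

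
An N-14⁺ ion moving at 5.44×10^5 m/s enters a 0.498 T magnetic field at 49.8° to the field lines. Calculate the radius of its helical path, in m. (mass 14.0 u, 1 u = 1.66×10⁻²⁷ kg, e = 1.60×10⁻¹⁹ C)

Only the perpendicular component v⊥ = v sin49.8° = 4.16×10^5 m/s is bent by the field.
r = m v⊥ /(qB) = (2.32×10^-26)(4.16×10^5) / [(1×1.60×10^-19)(0.498)] = 0.121 m.

r ≈ 0.121 m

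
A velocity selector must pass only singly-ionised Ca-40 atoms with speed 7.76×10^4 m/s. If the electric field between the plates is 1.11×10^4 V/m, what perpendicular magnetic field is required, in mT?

qE = qvB ⇒ B = E/v = (1.11×10^4) / (7.76×10^4) = 0.143 T.

B ≈ 143 mT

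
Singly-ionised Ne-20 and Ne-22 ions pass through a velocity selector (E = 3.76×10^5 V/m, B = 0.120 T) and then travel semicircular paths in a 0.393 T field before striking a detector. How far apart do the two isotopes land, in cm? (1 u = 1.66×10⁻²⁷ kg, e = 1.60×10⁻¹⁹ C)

Both emerge at v = E/B₁ = 3.13×10^6 m/s.
r = mv/(qB₂), so r₁ = 1.654 m and r₂ = 1.820 m, giving Δr = 0.165 m.
After a semicircle each ion lands a diameter 2r from the entry slit, so the separation is 2Δr = 0.331 m.

Δd ≈ 33.1 cm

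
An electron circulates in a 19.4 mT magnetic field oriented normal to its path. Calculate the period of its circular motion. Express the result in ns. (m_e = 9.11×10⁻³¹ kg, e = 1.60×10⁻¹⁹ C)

T ≈ 1.84 ns

The cyclotron period is independent of speed: T = 2πm/(qB).
T = 2π(9.11×10^-31) / [(1×1.60×10^-19)(0.0194)] = 1.84×10^-9 s.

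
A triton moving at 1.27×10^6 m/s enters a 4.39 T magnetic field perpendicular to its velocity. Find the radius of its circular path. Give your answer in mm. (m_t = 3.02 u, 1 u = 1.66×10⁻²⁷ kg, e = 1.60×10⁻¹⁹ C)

r ≈ 9.06 mm

The magnetic force provides the centripetal force: qvB = mv²/r, so r = mv/(qB).
r = (5.01×10^-27 kg)(1.27×10^6 m/s) / [(1×1.60×10^-19 C)(4.39 T)] = 9.06×10^-3 m.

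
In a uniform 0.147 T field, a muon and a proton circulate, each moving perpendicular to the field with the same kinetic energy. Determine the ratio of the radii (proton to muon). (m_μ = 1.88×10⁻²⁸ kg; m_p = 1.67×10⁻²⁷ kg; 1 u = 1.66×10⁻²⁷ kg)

ratio ≈ 2.98

r = √(2mK)/(qB) ⇒ at equal K, r ∝ √m/q.
r_{proton}/r_{muon} = 2.98.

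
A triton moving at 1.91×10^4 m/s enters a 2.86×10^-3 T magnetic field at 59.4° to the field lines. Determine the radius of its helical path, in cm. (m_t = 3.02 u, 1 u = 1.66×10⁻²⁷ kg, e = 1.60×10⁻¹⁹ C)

Only the perpendicular component v⊥ = v sin59.4° = 1.64×10^4 m/s is bent by the field.
r = m v⊥ /(qB) = (5.01×10^-27)(1.64×10^4) / [(1×1.60×10^-19)(2.86×10^-3)] = 0.180 m.

r ≈ 18.0 cm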